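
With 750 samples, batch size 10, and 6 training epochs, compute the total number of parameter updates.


Iterations per epoch = 750 / 10 = 75
Total updates = iterations_per_epoch * epochs
= 75 * 6
= 450

450


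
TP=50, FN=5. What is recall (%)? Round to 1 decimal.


Recall = TP / (TP + FN) * 100
= 50 / (50 + 5)
= 50 / 55
= 0.9091
= 90.9%

90.9


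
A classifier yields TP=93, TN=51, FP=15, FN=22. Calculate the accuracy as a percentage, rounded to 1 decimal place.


Accuracy = (TP + TN) / (TP + TN + FP + FN) * 100
= (93 + 51) / (93 + 51 + 15 + 22)
= 144 / 181
= 0.7956
= 79.6%

79.6


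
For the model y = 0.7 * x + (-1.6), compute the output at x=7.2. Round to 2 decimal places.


y = 0.7 * 7.2 + (-1.6)
= 5.04 + (-1.6)
= 3.44

3.44


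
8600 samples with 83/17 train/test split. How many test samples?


Train samples = 8600 * 83% = 7138
Test samples = 8600 - 7138
= 1462

1462


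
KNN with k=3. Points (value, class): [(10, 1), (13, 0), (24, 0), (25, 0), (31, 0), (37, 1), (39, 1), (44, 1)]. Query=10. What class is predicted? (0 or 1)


Distances from query 10:
Point 10 (class 1): distance = 0
Point 13 (class 0): distance = 3
Point 24 (class 0): distance = 14
K=3 nearest neighbors: classes = [1, 0, 0]
Votes for class 1: 1 / 3
Majority vote => class 0

0


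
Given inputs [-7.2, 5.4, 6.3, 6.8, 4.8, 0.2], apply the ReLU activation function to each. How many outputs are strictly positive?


ReLU(x) = max(0, x) for each element:
ReLU(-7.2) = 0
ReLU(5.4) = 5.4
ReLU(6.3) = 6.3
ReLU(6.8) = 6.8
ReLU(4.8) = 4.8
ReLU(0.2) = 0.2
Active neurons (>0): 5

5


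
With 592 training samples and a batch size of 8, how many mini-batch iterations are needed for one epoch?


Iterations per epoch = dataset_size / batch_size
= 592 / 8
= 74

74


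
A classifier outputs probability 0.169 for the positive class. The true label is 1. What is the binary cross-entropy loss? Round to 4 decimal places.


For y=1: Loss = -log(p)
= -log(0.169)
= -(-1.7779)
= 1.7779

1.7779


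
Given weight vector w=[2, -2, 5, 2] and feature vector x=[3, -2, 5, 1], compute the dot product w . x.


Element-wise products:
2 * 3 = 6
-2 * -2 = 4
5 * 5 = 25
2 * 1 = 2
Sum = 6 + 4 + 25 + 2
= 37

37


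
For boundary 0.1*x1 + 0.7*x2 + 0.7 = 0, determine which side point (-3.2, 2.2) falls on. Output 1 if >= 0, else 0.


Compute 0.1 * -3.2 + 0.7 * 2.2 + 0.7
= -0.32 + 1.54 + 0.7
= 1.92
Since 1.92 >= 0, the point is on the positive side.

1


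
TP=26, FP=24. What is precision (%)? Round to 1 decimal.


Precision = TP / (TP + FP) * 100
= 26 / (26 + 24)
= 26 / 50
= 0.52
= 52.0%

52.0


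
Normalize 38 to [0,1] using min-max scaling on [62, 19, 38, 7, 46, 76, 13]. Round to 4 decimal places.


Min = 7, Max = 76
Range = 76 - 7 = 69
Scaled = (x - min) / (max - min)
= (38 - 7) / 69
= 31 / 69
= 0.4493

0.4493


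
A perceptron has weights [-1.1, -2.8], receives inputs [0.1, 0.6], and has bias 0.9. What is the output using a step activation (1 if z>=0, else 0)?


z = w . x + b
= -1.1*0.1 + -2.8*0.6 + 0.9
= -0.11 + -1.68 + 0.9
= -1.79 + 0.9
= -0.89
Since z = -0.89 < 0, output = 0

0


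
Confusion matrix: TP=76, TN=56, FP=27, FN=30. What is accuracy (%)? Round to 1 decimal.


Accuracy = (TP + TN) / (TP + TN + FP + FN) * 100
= (76 + 56) / (76 + 56 + 27 + 30)
= 132 / 189
= 0.6984
= 69.8%

69.8


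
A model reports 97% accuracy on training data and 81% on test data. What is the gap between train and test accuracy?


Gap = train_accuracy - test_accuracy
= 97 - 81
= 16%
This gap suggests the model is overfitting.

16


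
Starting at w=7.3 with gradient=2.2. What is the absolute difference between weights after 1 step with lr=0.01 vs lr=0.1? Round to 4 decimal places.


With lr=0.01: w_new = 7.3 - 0.01 * 2.2 = 7.278
With lr=0.1: w_new = 7.3 - 0.1 * 2.2 = 7.08
Absolute difference = |7.278 - 7.08|
= 0.1980

0.1980


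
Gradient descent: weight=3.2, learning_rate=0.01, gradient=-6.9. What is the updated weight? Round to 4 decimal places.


w_new = w_old - lr * gradient
= 3.2 - 0.01 * -6.9
= 3.2 - (-0.069)
= 3.2690

3.2690


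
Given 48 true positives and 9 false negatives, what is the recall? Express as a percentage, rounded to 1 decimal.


Recall = TP / (TP + FN) * 100
= 48 / (48 + 9)
= 48 / 57
= 0.8421
= 84.2%

84.2


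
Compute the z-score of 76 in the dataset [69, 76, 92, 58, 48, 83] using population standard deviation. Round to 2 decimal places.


Mean = (69 + 76 + 92 + 58 + 48 + 83) / 6 = 71.0
Variance = sum((x_i - mean)^2) / n = 218.6667
Std = sqrt(218.6667) = 14.7874
Z = (x - mean) / std
= (76 - 71.0) / 14.7874
= 5.0 / 14.7874
= 0.34

0.34


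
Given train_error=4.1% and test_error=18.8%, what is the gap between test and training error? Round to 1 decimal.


Generalization gap = test_error - train_error
= 18.8 - 4.1
= 14.7%
A large gap suggests overfitting.

14.7


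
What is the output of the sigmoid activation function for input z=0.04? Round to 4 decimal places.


sigmoid(z) = 1 / (1 + exp(-z))
exp(-(0.04)) = exp(-0.04) = 0.9608
1 + 0.9608 = 1.9608
1 / 1.9608 = 0.5100

0.5100


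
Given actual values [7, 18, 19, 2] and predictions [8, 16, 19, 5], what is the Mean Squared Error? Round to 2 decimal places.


Differences: [-1, 2, 0, -3]
Squared errors: [1, 4, 0, 9]
Sum of squared errors = 14
MSE = 14 / 4 = 3.50

3.50


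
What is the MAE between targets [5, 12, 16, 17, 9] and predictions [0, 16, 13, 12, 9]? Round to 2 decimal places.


Absolute errors: [5, 4, 3, 5, 0]
Sum of absolute errors = 17
MAE = 17 / 5 = 3.40

3.40


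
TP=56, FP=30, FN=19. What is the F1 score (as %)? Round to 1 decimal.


Precision = TP / (TP + FP) = 56 / 86 = 0.6512
Recall = TP / (TP + FN) = 56 / 75 = 0.7467
F1 = 2 * P * R / (P + R)
= 2 * 0.6512 * 0.7467 / (0.6512 + 0.7467)
= 0.9724 / 1.3978
= 0.6957
As percentage: 69.6%

69.6


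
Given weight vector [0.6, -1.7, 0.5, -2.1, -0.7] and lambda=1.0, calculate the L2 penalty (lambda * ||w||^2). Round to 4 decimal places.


Squaring each weight:
0.6^2 = 0.36
(-1.7)^2 = 2.89
0.5^2 = 0.25
(-2.1)^2 = 4.41
(-0.7)^2 = 0.49
Sum of squares = 8.4
Penalty = 1.0 * 8.4 = 8.4000

8.4000


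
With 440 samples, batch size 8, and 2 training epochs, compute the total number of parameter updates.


Iterations per epoch = 440 / 8 = 55
Total updates = iterations_per_epoch * epochs
= 55 * 2
= 110

110


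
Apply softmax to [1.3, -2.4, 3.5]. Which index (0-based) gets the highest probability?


Softmax is a monotonic transformation, so it preserves the argmax.
We need to find the index of the maximum logit.
Index 0: 1.3
Index 1: -2.4
Index 2: 3.5
Maximum logit = 3.5 at index 2

2


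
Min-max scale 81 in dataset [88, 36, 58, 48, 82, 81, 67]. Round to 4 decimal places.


Min = 36, Max = 88
Range = 88 - 36 = 52
Scaled = (x - min) / (max - min)
= (81 - 36) / 52
= 45 / 52
= 0.8654

0.8654


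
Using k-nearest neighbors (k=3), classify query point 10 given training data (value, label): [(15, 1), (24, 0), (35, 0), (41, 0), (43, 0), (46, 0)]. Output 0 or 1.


Distances from query 10:
Point 15 (class 1): distance = 5
Point 24 (class 0): distance = 14
Point 35 (class 0): distance = 25
K=3 nearest neighbors: classes = [1, 0, 0]
Votes for class 1: 1 / 3
Majority vote => class 0

0


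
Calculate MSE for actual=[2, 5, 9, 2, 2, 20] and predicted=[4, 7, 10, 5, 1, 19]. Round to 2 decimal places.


Differences: [-2, -2, -1, -3, 1, 1]
Squared errors: [4, 4, 1, 9, 1, 1]
Sum of squared errors = 20
MSE = 20 / 6 = 3.33

3.33


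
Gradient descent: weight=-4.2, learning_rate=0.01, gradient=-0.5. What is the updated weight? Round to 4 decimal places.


w_new = w_old - lr * gradient
= -4.2 - 0.01 * -0.5
= -4.2 - (-0.005)
= -4.1950

-4.1950


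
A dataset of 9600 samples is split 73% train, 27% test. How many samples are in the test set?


Train samples = 9600 * 73% = 7008
Test samples = 9600 - 7008
= 2592

2592


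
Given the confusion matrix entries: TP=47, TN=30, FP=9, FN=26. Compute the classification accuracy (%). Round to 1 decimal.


Accuracy = (TP + TN) / (TP + TN + FP + FN) * 100
= (47 + 30) / (47 + 30 + 9 + 26)
= 77 / 112
= 0.6875
= 68.8%

68.8


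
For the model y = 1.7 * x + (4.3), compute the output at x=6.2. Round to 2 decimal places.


y = 1.7 * 6.2 + (4.3)
= 10.54 + (4.3)
= 14.84

14.84


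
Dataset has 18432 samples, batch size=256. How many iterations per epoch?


Iterations per epoch = dataset_size / batch_size
= 18432 / 256
= 72

72


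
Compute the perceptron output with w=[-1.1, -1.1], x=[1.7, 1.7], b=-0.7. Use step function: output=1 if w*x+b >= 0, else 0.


z = w . x + b
= -1.1*1.7 + -1.1*1.7 + -0.7
= -1.87 + -1.87 + -0.7
= -3.74 + -0.7
= -4.44
Since z = -4.44 < 0, output = 0

0


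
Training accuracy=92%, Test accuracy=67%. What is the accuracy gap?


Gap = train_accuracy - test_accuracy
= 92 - 67
= 25%
This large gap strongly indicates overfitting.

25


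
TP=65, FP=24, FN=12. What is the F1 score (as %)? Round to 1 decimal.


Precision = TP / (TP + FP) = 65 / 89 = 0.7303
Recall = TP / (TP + FN) = 65 / 77 = 0.8442
F1 = 2 * P * R / (P + R)
= 2 * 0.7303 * 0.8442 / (0.7303 + 0.8442)
= 1.233 / 1.5745
= 0.7831
As percentage: 78.3%

78.3


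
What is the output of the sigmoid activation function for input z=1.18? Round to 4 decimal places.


sigmoid(z) = 1 / (1 + exp(-z))
exp(-(1.18)) = exp(-1.18) = 0.3073
1 + 0.3073 = 1.3073
1 / 1.3073 = 0.7649

0.7649


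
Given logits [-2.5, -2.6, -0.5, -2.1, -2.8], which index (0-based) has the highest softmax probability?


Softmax is a monotonic transformation, so it preserves the argmax.
We need to find the index of the maximum logit.
Index 0: -2.5
Index 1: -2.6
Index 2: -0.5
Index 3: -2.1
Index 4: -2.8
Maximum logit = -0.5 at index 2

2


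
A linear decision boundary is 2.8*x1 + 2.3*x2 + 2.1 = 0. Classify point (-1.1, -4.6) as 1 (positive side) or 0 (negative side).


Compute 2.8 * -1.1 + 2.3 * -4.6 + 2.1
= -3.08 + -10.58 + 2.1
= -11.56
Since -11.56 < 0, the point is on the negative side.

0


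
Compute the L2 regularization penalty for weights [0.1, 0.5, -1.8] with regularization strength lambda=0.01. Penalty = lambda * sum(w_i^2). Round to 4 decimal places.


Squaring each weight:
0.1^2 = 0.01
0.5^2 = 0.25
(-1.8)^2 = 3.24
Sum of squares = 3.5
Penalty = 0.01 * 3.5 = 0.0350

0.0350


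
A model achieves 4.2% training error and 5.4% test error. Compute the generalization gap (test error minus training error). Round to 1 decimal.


Generalization gap = test_error - train_error
= 5.4 - 4.2
= 1.2%
A small gap suggests good generalization.

1.2


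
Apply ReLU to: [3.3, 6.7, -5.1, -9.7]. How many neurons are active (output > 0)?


ReLU(x) = max(0, x) for each element:
ReLU(3.3) = 3.3
ReLU(6.7) = 6.7
ReLU(-5.1) = 0
ReLU(-9.7) = 0
Active neurons (>0): 2

2


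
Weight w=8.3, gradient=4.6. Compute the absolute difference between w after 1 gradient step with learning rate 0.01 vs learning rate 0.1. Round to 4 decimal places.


With lr=0.01: w_new = 8.3 - 0.01 * 4.6 = 8.254
With lr=0.1: w_new = 8.3 - 0.1 * 4.6 = 7.84
Absolute difference = |8.254 - 7.84|
= 0.4140

0.4140


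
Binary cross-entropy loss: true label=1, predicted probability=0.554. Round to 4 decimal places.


For y=1: Loss = -log(p)
= -log(0.554)
= -(-0.5906)
= 0.5906

0.5906


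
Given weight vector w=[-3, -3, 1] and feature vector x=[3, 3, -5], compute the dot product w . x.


Element-wise products:
-3 * 3 = -9
-3 * 3 = -9
1 * -5 = -5
Sum = -9 + -9 + -5
= -23

-23


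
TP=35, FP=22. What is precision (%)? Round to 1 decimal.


Precision = TP / (TP + FP) * 100
= 35 / (35 + 22)
= 35 / 57
= 0.614
= 61.4%

61.4


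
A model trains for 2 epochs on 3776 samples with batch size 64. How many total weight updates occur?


Iterations per epoch = 3776 / 64 = 59
Total updates = iterations_per_epoch * epochs
= 59 * 2
= 118

118


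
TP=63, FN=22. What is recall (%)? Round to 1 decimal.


Recall = TP / (TP + FN) * 100
= 63 / (63 + 22)
= 63 / 85
= 0.7412
= 74.1%

74.1


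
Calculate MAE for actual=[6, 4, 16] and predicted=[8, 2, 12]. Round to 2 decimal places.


Absolute errors: [2, 2, 4]
Sum of absolute errors = 8
MAE = 8 / 3 = 2.67

2.67


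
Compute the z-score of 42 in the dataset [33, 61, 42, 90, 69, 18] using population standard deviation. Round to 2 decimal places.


Mean = (33 + 61 + 42 + 90 + 69 + 18) / 6 = 52.1667
Variance = sum((x_i - mean)^2) / n = 571.8056
Std = sqrt(571.8056) = 23.9125
Z = (x - mean) / std
= (42 - 52.1667) / 23.9125
= -10.1667 / 23.9125
= -0.43

-0.43


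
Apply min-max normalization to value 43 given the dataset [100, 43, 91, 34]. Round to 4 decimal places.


Min = 34, Max = 100
Range = 100 - 34 = 66
Scaled = (x - min) / (max - min)
= (43 - 34) / 66
= 9 / 66
= 0.1364

0.1364


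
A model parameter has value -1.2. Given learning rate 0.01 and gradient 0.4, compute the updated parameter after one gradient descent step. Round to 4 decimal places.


w_new = w_old - lr * gradient
= -1.2 - 0.01 * 0.4
= -1.2 - (0.004)
= -1.2040

-1.2040


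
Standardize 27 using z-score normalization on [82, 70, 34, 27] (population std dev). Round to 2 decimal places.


Mean = (82 + 70 + 34 + 27) / 4 = 53.25
Variance = sum((x_i - mean)^2) / n = 541.6875
Std = sqrt(541.6875) = 23.2742
Z = (x - mean) / std
= (27 - 53.25) / 23.2742
= -26.25 / 23.2742
= -1.13

-1.13


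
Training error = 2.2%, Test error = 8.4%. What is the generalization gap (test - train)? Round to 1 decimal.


Generalization gap = test_error - train_error
= 8.4 - 2.2
= 6.2%
A moderate gap.

6.2


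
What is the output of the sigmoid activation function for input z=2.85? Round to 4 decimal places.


sigmoid(z) = 1 / (1 + exp(-z))
exp(-(2.85)) = exp(-2.85) = 0.0578
1 + 0.0578 = 1.0578
1 / 1.0578 = 0.9453

0.9453


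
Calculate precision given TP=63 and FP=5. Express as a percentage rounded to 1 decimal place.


Precision = TP / (TP + FP) * 100
= 63 / (63 + 5)
= 63 / 68
= 0.9265
= 92.6%

92.6


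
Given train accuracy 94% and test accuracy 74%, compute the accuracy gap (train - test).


Gap = train_accuracy - test_accuracy
= 94 - 74
= 20%
This gap suggests the model is overfitting.

20


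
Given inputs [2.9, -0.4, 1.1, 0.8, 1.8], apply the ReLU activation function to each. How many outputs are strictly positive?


ReLU(x) = max(0, x) for each element:
ReLU(2.9) = 2.9
ReLU(-0.4) = 0
ReLU(1.1) = 1.1
ReLU(0.8) = 0.8
ReLU(1.8) = 1.8
Active neurons (>0): 4

4


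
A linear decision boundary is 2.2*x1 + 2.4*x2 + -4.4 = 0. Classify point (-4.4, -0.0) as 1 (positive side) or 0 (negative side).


Compute 2.2 * -4.4 + 2.4 * -0.0 + -4.4
= -9.68 + -0.0 + -4.4
= -14.08
Since -14.08 < 0, the point is on the negative side.

0


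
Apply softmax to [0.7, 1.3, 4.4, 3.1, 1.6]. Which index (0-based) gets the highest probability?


Softmax is a monotonic transformation, so it preserves the argmax.
We need to find the index of the maximum logit.
Index 0: 0.7
Index 1: 1.3
Index 2: 4.4
Index 3: 3.1
Index 4: 1.6
Maximum logit = 4.4 at index 2

2


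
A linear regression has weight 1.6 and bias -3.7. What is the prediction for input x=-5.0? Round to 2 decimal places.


y = 1.6 * -5.0 + (-3.7)
= -8.0 + (-3.7)
= -11.70

-11.70


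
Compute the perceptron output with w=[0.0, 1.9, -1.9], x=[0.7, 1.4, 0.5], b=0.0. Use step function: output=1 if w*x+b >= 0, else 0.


z = w . x + b
= 0.0*0.7 + 1.9*1.4 + -1.9*0.5 + 0.0
= 0.0 + 2.66 + -0.95 + 0.0
= 1.71 + 0.0
= 1.71
Since z = 1.71 >= 0, output = 1

1


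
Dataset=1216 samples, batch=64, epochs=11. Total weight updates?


Iterations per epoch = 1216 / 64 = 19
Total updates = iterations_per_epoch * epochs
= 19 * 11
= 209

209


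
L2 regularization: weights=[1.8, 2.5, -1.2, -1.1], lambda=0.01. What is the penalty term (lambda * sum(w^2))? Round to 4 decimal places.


Squaring each weight:
1.8^2 = 3.24
2.5^2 = 6.25
(-1.2)^2 = 1.44
(-1.1)^2 = 1.21
Sum of squares = 12.14
Penalty = 0.01 * 12.14 = 0.1214

0.1214


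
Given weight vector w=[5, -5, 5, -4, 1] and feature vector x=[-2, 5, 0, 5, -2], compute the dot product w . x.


Element-wise products:
5 * -2 = -10
-5 * 5 = -25
5 * 0 = 0
-4 * 5 = -20
1 * -2 = -2
Sum = -10 + -25 + 0 + -20 + -2
= -57

-57


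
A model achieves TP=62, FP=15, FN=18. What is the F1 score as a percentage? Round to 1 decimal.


Precision = TP / (TP + FP) = 62 / 77 = 0.8052
Recall = TP / (TP + FN) = 62 / 80 = 0.775
F1 = 2 * P * R / (P + R)
= 2 * 0.8052 * 0.775 / (0.8052 + 0.775)
= 1.2481 / 1.5802
= 0.7898
As percentage: 79.0%

79.0


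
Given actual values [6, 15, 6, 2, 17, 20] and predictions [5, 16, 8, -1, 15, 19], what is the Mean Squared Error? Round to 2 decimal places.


Differences: [1, -1, -2, 3, 2, 1]
Squared errors: [1, 1, 4, 9, 4, 1]
Sum of squared errors = 20
MSE = 20 / 6 = 3.33

3.33


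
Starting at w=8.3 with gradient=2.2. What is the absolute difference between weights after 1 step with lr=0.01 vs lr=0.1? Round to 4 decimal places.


With lr=0.01: w_new = 8.3 - 0.01 * 2.2 = 8.278
With lr=0.1: w_new = 8.3 - 0.1 * 2.2 = 8.08
Absolute difference = |8.278 - 8.08|
= 0.1980

0.1980


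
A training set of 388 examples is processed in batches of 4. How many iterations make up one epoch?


Iterations per epoch = dataset_size / batch_size
= 388 / 4
= 97

97


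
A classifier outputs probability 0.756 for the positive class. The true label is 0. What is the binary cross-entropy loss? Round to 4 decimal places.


For y=0: Loss = -log(1-p)
= -log(1 - 0.756)
= -log(0.244)
= -(-1.4106)
= 1.4106

1.4106


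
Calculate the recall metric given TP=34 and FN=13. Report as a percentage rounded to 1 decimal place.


Recall = TP / (TP + FN) * 100
= 34 / (34 + 13)
= 34 / 47
= 0.7234
= 72.3%

72.3


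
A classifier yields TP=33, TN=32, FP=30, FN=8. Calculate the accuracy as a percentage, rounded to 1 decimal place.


Accuracy = (TP + TN) / (TP + TN + FP + FN) * 100
= (33 + 32) / (33 + 32 + 30 + 8)
= 65 / 103
= 0.6311
= 63.1%

63.1


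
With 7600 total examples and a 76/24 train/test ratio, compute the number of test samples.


Train samples = 7600 * 76% = 5776
Test samples = 7600 - 5776
= 1824

1824


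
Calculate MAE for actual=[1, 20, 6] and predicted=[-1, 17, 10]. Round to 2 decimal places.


Absolute errors: [2, 3, 4]
Sum of absolute errors = 9
MAE = 9 / 3 = 3.00

3.00


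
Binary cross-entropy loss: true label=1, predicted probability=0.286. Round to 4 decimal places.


For y=1: Loss = -log(p)
= -log(0.286)
= -(-1.2518)
= 1.2518

1.2518


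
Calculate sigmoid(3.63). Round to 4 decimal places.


sigmoid(z) = 1 / (1 + exp(-z))
exp(-(3.63)) = exp(-3.63) = 0.0265
1 + 0.0265 = 1.0265
1 / 1.0265 = 0.9742

0.9742


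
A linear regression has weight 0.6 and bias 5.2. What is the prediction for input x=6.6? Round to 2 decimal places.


y = 0.6 * 6.6 + (5.2)
= 3.96 + (5.2)
= 9.16

9.16


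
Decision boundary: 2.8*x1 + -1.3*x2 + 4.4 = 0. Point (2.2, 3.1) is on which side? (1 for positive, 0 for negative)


Compute 2.8 * 2.2 + -1.3 * 3.1 + 4.4
= 6.16 + -4.03 + 4.4
= 6.53
Since 6.53 >= 0, the point is on the positive side.

1


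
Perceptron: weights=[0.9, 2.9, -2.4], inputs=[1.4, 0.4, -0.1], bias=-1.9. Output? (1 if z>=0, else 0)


z = w . x + b
= 0.9*1.4 + 2.9*0.4 + -2.4*-0.1 + -1.9
= 1.26 + 1.16 + 0.24 + -1.9
= 2.66 + -1.9
= 0.76
Since z = 0.76 >= 0, output = 1

1


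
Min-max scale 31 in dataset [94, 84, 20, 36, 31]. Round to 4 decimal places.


Min = 20, Max = 94
Range = 94 - 20 = 74
Scaled = (x - min) / (max - min)
= (31 - 20) / 74
= 11 / 74
= 0.1486

0.1486


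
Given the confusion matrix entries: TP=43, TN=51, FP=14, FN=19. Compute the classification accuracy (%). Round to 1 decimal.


Accuracy = (TP + TN) / (TP + TN + FP + FN) * 100
= (43 + 51) / (43 + 51 + 14 + 19)
= 94 / 127
= 0.7402
= 74.0%

74.0


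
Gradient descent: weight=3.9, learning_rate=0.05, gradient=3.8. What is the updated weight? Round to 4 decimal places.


w_new = w_old - lr * gradient
= 3.9 - 0.05 * 3.8
= 3.9 - (0.19)
= 3.7100

3.7100


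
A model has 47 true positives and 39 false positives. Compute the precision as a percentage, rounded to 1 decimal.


Precision = TP / (TP + FP) * 100
= 47 / (47 + 39)
= 47 / 86
= 0.5465
= 54.7%

54.7


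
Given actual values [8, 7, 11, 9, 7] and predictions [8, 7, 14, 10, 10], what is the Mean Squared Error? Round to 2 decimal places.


Differences: [0, 0, -3, -1, -3]
Squared errors: [0, 0, 9, 1, 9]
Sum of squared errors = 19
MSE = 19 / 5 = 3.80

3.80


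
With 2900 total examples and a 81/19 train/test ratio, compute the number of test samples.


Train samples = 2900 * 81% = 2349
Test samples = 2900 - 2349
= 551

551


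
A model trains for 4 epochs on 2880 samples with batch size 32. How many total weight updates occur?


Iterations per epoch = 2880 / 32 = 90
Total updates = iterations_per_epoch * epochs
= 90 * 4
= 360

360


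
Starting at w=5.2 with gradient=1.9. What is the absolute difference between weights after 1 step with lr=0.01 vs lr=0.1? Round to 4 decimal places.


With lr=0.01: w_new = 5.2 - 0.01 * 1.9 = 5.181
With lr=0.1: w_new = 5.2 - 0.1 * 1.9 = 5.01
Absolute difference = |5.181 - 5.01|
= 0.1710

0.1710


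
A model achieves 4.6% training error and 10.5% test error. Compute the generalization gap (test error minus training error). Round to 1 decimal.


Generalization gap = test_error - train_error
= 10.5 - 4.6
= 5.9%
A moderate gap.

5.9


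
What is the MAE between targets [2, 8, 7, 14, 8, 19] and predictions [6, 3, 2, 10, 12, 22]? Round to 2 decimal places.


Absolute errors: [4, 5, 5, 4, 4, 3]
Sum of absolute errors = 25
MAE = 25 / 6 = 4.17

4.17


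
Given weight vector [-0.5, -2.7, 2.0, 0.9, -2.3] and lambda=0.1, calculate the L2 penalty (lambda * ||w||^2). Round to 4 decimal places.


Squaring each weight:
(-0.5)^2 = 0.25
(-2.7)^2 = 7.29
2.0^2 = 4.0
0.9^2 = 0.81
(-2.3)^2 = 5.29
Sum of squares = 17.64
Penalty = 0.1 * 17.64 = 1.7640

1.7640


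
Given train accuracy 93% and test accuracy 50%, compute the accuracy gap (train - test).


Gap = train_accuracy - test_accuracy
= 93 - 50
= 43%
This large gap strongly indicates overfitting.

43


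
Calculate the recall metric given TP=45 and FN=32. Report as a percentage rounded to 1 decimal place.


Recall = TP / (TP + FN) * 100
= 45 / (45 + 32)
= 45 / 77
= 0.5844
= 58.4%

58.4


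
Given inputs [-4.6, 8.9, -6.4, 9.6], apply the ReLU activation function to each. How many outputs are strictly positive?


ReLU(x) = max(0, x) for each element:
ReLU(-4.6) = 0
ReLU(8.9) = 8.9
ReLU(-6.4) = 0
ReLU(9.6) = 9.6
Active neurons (>0): 2

2


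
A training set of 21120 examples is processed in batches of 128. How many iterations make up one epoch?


Iterations per epoch = dataset_size / batch_size
= 21120 / 128
= 165

165


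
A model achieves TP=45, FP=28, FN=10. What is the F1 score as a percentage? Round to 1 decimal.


Precision = TP / (TP + FP) = 45 / 73 = 0.6164
Recall = TP / (TP + FN) = 45 / 55 = 0.8182
F1 = 2 * P * R / (P + R)
= 2 * 0.6164 * 0.8182 / (0.6164 + 0.8182)
= 1.0087 / 1.4346
= 0.7031
As percentage: 70.3%

70.3


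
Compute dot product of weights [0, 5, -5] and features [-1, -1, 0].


Element-wise products:
0 * -1 = 0
5 * -1 = -5
-5 * 0 = 0
Sum = 0 + -5 + 0
= -5

-5


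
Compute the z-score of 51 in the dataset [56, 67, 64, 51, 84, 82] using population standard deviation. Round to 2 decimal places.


Mean = (56 + 67 + 64 + 51 + 84 + 82) / 6 = 67.3333
Variance = sum((x_i - mean)^2) / n = 149.8889
Std = sqrt(149.8889) = 12.2429
Z = (x - mean) / std
= (51 - 67.3333) / 12.2429
= -16.3333 / 12.2429
= -1.33

-1.33


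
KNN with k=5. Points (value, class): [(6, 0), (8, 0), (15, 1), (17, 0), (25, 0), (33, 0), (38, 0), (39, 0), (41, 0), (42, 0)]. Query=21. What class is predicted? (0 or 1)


Distances from query 21:
Point 17 (class 0): distance = 4
Point 25 (class 0): distance = 4
Point 15 (class 1): distance = 6
Point 33 (class 0): distance = 12
Point 8 (class 0): distance = 13
K=5 nearest neighbors: classes = [0, 0, 1, 0, 0]
Votes for class 1: 1 / 5
Majority vote => class 0

0


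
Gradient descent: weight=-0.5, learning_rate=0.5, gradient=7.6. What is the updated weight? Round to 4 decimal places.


w_new = w_old - lr * gradient
= -0.5 - 0.5 * 7.6
= -0.5 - (3.8)
= -4.3000

-4.3000


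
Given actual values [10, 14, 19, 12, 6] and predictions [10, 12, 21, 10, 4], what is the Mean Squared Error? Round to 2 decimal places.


Differences: [0, 2, -2, 2, 2]
Squared errors: [0, 4, 4, 4, 4]
Sum of squared errors = 16
MSE = 16 / 5 = 3.20

3.20


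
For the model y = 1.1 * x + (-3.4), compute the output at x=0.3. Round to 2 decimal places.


y = 1.1 * 0.3 + (-3.4)
= 0.33 + (-3.4)
= -3.07

-3.07


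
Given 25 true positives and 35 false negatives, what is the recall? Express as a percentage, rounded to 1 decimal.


Recall = TP / (TP + FN) * 100
= 25 / (25 + 35)
= 25 / 60
= 0.4167
= 41.7%

41.7


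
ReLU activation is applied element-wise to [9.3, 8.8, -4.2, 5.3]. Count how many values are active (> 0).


ReLU(x) = max(0, x) for each element:
ReLU(9.3) = 9.3
ReLU(8.8) = 8.8
ReLU(-4.2) = 0
ReLU(5.3) = 5.3
Active neurons (>0): 3

3


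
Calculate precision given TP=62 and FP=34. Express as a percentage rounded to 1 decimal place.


Precision = TP / (TP + FP) * 100
= 62 / (62 + 34)
= 62 / 96
= 0.6458
= 64.6%

64.6


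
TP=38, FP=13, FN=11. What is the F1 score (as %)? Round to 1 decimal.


Precision = TP / (TP + FP) = 38 / 51 = 0.7451
Recall = TP / (TP + FN) = 38 / 49 = 0.7755
F1 = 2 * P * R / (P + R)
= 2 * 0.7451 * 0.7755 / (0.7451 + 0.7755)
= 1.1557 / 1.5206
= 0.76
As percentage: 76.0%

76.0


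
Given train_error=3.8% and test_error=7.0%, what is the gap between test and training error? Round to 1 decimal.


Generalization gap = test_error - train_error
= 7.0 - 3.8
= 3.2%
A moderate gap.

3.2


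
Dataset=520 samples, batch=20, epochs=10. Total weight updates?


Iterations per epoch = 520 / 20 = 26
Total updates = iterations_per_epoch * epochs
= 26 * 10
= 260

260


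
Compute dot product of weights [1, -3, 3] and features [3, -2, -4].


Element-wise products:
1 * 3 = 3
-3 * -2 = 6
3 * -4 = -12
Sum = 3 + 6 + -12
= -3

-3


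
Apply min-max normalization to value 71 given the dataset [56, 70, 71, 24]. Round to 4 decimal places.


Min = 24, Max = 71
Range = 71 - 24 = 47
Scaled = (x - min) / (max - min)
= (71 - 24) / 47
= 47 / 47
= 1.0000

1.0000


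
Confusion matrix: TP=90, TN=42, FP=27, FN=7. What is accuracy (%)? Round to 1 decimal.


Accuracy = (TP + TN) / (TP + TN + FP + FN) * 100
= (90 + 42) / (90 + 42 + 27 + 7)
= 132 / 166
= 0.7952
= 79.5%

79.5


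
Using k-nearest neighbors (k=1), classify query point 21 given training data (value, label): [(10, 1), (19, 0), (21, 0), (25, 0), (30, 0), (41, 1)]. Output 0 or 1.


Distances from query 21:
Point 21 (class 0): distance = 0
K=1 nearest neighbors: classes = [0]
Votes for class 1: 0 / 1
Majority vote => class 0

0


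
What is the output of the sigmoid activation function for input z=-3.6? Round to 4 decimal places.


sigmoid(z) = 1 / (1 + exp(-z))
exp(-(-3.6)) = exp(3.6) = 36.5982
1 + 36.5982 = 37.5982
1 / 37.5982 = 0.0266

0.0266


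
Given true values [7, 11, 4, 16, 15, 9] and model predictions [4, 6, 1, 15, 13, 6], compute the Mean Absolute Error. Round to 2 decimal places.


Absolute errors: [3, 5, 3, 1, 2, 3]
Sum of absolute errors = 17
MAE = 17 / 6 = 2.83

2.83


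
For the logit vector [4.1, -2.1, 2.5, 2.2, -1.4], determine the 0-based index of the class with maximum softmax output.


Softmax is a monotonic transformation, so it preserves the argmax.
We need to find the index of the maximum logit.
Index 0: 4.1
Index 1: -2.1
Index 2: 2.5
Index 3: 2.2
Index 4: -1.4
Maximum logit = 4.1 at index 0

0


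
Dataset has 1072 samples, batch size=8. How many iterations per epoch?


Iterations per epoch = dataset_size / batch_size
= 1072 / 8
= 134

134


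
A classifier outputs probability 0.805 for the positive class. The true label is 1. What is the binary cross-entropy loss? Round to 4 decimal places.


For y=1: Loss = -log(p)
= -log(0.805)
= -(-0.2169)
= 0.2169

0.2169


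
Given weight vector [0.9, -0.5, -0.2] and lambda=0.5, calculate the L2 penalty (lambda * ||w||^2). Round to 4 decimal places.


Squaring each weight:
0.9^2 = 0.81
(-0.5)^2 = 0.25
(-0.2)^2 = 0.04
Sum of squares = 1.1
Penalty = 0.5 * 1.1 = 0.5500

0.5500


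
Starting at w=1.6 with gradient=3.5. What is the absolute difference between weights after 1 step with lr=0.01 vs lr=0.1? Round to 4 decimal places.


With lr=0.01: w_new = 1.6 - 0.01 * 3.5 = 1.565
With lr=0.1: w_new = 1.6 - 0.1 * 3.5 = 1.25
Absolute difference = |1.565 - 1.25|
= 0.3150

0.3150


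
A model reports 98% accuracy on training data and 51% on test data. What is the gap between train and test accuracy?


Gap = train_accuracy - test_accuracy
= 98 - 51
= 47%
This large gap strongly indicates overfitting.

47


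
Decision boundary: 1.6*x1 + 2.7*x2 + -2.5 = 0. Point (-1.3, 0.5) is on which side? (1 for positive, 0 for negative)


Compute 1.6 * -1.3 + 2.7 * 0.5 + -2.5
= -2.08 + 1.35 + -2.5
= -3.23
Since -3.23 < 0, the point is on the negative side.

0


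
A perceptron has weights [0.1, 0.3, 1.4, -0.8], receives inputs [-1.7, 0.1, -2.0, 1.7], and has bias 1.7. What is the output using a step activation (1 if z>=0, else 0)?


z = w . x + b
= 0.1*-1.7 + 0.3*0.1 + 1.4*-2.0 + -0.8*1.7 + 1.7
= -0.17 + 0.03 + -2.8 + -1.36 + 1.7
= -4.3 + 1.7
= -2.6
Since z = -2.6 < 0, output = 0

0


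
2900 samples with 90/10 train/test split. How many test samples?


Train samples = 2900 * 90% = 2610
Test samples = 2900 - 2610
= 290

290


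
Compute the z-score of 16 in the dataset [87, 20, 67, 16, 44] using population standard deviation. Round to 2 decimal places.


Mean = (87 + 20 + 67 + 16 + 44) / 5 = 46.8
Variance = sum((x_i - mean)^2) / n = 739.76
Std = sqrt(739.76) = 27.1985
Z = (x - mean) / std
= (16 - 46.8) / 27.1985
= -30.8 / 27.1985
= -1.13

-1.13


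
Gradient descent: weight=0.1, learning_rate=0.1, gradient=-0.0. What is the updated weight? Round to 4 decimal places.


w_new = w_old - lr * gradient
= 0.1 - 0.1 * -0.0
= 0.1 - (-0.0)
= 0.1000

0.1000


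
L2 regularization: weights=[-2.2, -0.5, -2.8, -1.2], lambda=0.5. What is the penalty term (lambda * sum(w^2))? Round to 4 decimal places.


Squaring each weight:
(-2.2)^2 = 4.84
(-0.5)^2 = 0.25
(-2.8)^2 = 7.84
(-1.2)^2 = 1.44
Sum of squares = 14.37
Penalty = 0.5 * 14.37 = 7.1850

7.1850


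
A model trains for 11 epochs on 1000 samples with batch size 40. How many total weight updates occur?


Iterations per epoch = 1000 / 40 = 25
Total updates = iterations_per_epoch * epochs
= 25 * 11
= 275

275


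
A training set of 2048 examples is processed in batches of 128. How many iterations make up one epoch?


Iterations per epoch = dataset_size / batch_size
= 2048 / 128
= 16

16


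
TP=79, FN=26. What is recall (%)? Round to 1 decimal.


Recall = TP / (TP + FN) * 100
= 79 / (79 + 26)
= 79 / 105
= 0.7524
= 75.2%

75.2


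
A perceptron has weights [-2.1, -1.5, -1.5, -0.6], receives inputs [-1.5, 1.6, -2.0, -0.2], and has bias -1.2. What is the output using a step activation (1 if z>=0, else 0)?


z = w . x + b
= -2.1*-1.5 + -1.5*1.6 + -1.5*-2.0 + -0.6*-0.2 + -1.2
= 3.15 + -2.4 + 3.0 + 0.12 + -1.2
= 3.87 + -1.2
= 2.67
Since z = 2.67 >= 0, output = 1

1


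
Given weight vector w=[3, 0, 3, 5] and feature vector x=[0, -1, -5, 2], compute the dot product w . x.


Element-wise products:
3 * 0 = 0
0 * -1 = 0
3 * -5 = -15
5 * 2 = 10
Sum = 0 + 0 + -15 + 10
= -5

-5


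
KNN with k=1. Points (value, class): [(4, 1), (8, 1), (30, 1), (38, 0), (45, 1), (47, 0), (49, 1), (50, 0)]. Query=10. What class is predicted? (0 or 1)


Distances from query 10:
Point 8 (class 1): distance = 2
K=1 nearest neighbors: classes = [1]
Votes for class 1: 1 / 1
Majority vote => class 1

1


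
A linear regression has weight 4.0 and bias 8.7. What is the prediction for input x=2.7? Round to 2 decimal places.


y = 4.0 * 2.7 + (8.7)
= 10.8 + (8.7)
= 19.50

19.50


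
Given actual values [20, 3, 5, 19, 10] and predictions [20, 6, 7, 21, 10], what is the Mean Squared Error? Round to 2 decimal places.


Differences: [0, -3, -2, -2, 0]
Squared errors: [0, 9, 4, 4, 0]
Sum of squared errors = 17
MSE = 17 / 5 = 3.40

3.40


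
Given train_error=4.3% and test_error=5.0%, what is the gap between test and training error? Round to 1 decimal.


Generalization gap = test_error - train_error
= 5.0 - 4.3
= 0.7%
A small gap suggests good generalization.

0.7


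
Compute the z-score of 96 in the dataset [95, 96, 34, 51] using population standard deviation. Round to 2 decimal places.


Mean = (95 + 96 + 34 + 51) / 4 = 69.0
Variance = sum((x_i - mean)^2) / n = 738.5
Std = sqrt(738.5) = 27.1754
Z = (x - mean) / std
= (96 - 69.0) / 27.1754
= 27.0 / 27.1754
= 0.99

0.99


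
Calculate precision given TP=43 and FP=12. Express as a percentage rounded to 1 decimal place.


Precision = TP / (TP + FP) * 100
= 43 / (43 + 12)
= 43 / 55
= 0.7818
= 78.2%

78.2


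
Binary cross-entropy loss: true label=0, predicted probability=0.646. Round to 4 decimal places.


For y=0: Loss = -log(1-p)
= -log(1 - 0.646)
= -log(0.354)
= -(-1.0385)
= 1.0385

1.0385


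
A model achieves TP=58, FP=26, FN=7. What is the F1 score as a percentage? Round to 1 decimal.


Precision = TP / (TP + FP) = 58 / 84 = 0.6905
Recall = TP / (TP + FN) = 58 / 65 = 0.8923
F1 = 2 * P * R / (P + R)
= 2 * 0.6905 * 0.8923 / (0.6905 + 0.8923)
= 1.2322 / 1.5828
= 0.7785
As percentage: 77.9%

77.9


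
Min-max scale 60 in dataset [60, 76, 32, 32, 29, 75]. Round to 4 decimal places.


Min = 29, Max = 76
Range = 76 - 29 = 47
Scaled = (x - min) / (max - min)
= (60 - 29) / 47
= 31 / 47
= 0.6596

0.6596


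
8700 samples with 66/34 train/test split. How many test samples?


Train samples = 8700 * 66% = 5742
Test samples = 8700 - 5742
= 2958

2958


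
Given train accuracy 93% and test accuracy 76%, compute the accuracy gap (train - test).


Gap = train_accuracy - test_accuracy
= 93 - 76
= 17%
This gap suggests the model is overfitting.

17


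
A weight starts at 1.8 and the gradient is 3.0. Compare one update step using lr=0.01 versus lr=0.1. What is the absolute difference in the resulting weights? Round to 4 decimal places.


With lr=0.01: w_new = 1.8 - 0.01 * 3.0 = 1.77
With lr=0.1: w_new = 1.8 - 0.1 * 3.0 = 1.5
Absolute difference = |1.77 - 1.5|
= 0.2700

0.2700


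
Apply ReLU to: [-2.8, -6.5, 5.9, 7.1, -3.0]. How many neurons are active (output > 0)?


ReLU(x) = max(0, x) for each element:
ReLU(-2.8) = 0
ReLU(-6.5) = 0
ReLU(5.9) = 5.9
ReLU(7.1) = 7.1
ReLU(-3.0) = 0
Active neurons (>0): 2

2


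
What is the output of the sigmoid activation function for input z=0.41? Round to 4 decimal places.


sigmoid(z) = 1 / (1 + exp(-z))
exp(-(0.41)) = exp(-0.41) = 0.6636
1 + 0.6636 = 1.6637
1 / 1.6637 = 0.6011

0.6011


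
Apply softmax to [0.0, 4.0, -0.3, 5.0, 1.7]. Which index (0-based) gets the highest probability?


Softmax is a monotonic transformation, so it preserves the argmax.
We need to find the index of the maximum logit.
Index 0: 0.0
Index 1: 4.0
Index 2: -0.3
Index 3: 5.0
Index 4: 1.7
Maximum logit = 5.0 at index 3

3


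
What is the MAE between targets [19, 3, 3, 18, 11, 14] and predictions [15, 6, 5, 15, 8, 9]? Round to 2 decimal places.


Absolute errors: [4, 3, 2, 3, 3, 5]
Sum of absolute errors = 20
MAE = 20 / 6 = 3.33

3.33


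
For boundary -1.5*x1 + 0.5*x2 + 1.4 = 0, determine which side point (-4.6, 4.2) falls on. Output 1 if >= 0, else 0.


Compute -1.5 * -4.6 + 0.5 * 4.2 + 1.4
= 6.9 + 2.1 + 1.4
= 10.4
Since 10.4 >= 0, the point is on the positive side.

1


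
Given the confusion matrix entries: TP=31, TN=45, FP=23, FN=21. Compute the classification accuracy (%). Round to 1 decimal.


Accuracy = (TP + TN) / (TP + TN + FP + FN) * 100
= (31 + 45) / (31 + 45 + 23 + 21)
= 76 / 120
= 0.6333
= 63.3%

63.3


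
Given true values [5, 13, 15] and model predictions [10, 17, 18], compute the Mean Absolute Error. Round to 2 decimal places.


Absolute errors: [5, 4, 3]
Sum of absolute errors = 12
MAE = 12 / 3 = 4.00

4.00


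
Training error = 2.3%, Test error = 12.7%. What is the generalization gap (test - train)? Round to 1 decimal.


Generalization gap = test_error - train_error
= 12.7 - 2.3
= 10.4%
A large gap suggests overfitting.

10.4


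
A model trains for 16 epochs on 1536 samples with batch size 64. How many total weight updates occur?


Iterations per epoch = 1536 / 64 = 24
Total updates = iterations_per_epoch * epochs
= 24 * 16
= 384

384


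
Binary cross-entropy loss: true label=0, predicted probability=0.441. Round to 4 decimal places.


For y=0: Loss = -log(1-p)
= -log(1 - 0.441)
= -log(0.559)
= -(-0.5816)
= 0.5816

0.5816


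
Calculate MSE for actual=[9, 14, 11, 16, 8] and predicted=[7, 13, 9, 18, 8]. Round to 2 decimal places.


Differences: [2, 1, 2, -2, 0]
Squared errors: [4, 1, 4, 4, 0]
Sum of squared errors = 13
MSE = 13 / 5 = 2.60

2.60


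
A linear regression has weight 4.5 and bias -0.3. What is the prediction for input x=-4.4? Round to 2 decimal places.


y = 4.5 * -4.4 + (-0.3)
= -19.8 + (-0.3)
= -20.10

-20.10


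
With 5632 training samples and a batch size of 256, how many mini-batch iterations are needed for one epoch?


Iterations per epoch = dataset_size / batch_size
= 5632 / 256
= 22

22


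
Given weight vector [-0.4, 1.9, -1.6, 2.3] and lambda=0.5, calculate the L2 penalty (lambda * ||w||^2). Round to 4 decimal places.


Squaring each weight:
(-0.4)^2 = 0.16
1.9^2 = 3.61
(-1.6)^2 = 2.56
2.3^2 = 5.29
Sum of squares = 11.62
Penalty = 0.5 * 11.62 = 5.8100

5.8100


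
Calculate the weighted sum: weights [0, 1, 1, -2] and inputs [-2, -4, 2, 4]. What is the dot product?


Element-wise products:
0 * -2 = 0
1 * -4 = -4
1 * 2 = 2
-2 * 4 = -8
Sum = 0 + -4 + 2 + -8
= -10

-10


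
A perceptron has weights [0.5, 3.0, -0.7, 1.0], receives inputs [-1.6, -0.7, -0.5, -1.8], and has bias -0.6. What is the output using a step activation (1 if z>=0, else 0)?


z = w . x + b
= 0.5*-1.6 + 3.0*-0.7 + -0.7*-0.5 + 1.0*-1.8 + -0.6
= -0.8 + -2.1 + 0.35 + -1.8 + -0.6
= -4.35 + -0.6
= -4.95
Since z = -4.95 < 0, output = 0

0


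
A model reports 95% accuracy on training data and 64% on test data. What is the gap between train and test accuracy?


Gap = train_accuracy - test_accuracy
= 95 - 64
= 31%
This large gap strongly indicates overfitting.

31


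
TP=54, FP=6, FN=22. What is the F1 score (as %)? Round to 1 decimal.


Precision = TP / (TP + FP) = 54 / 60 = 0.9
Recall = TP / (TP + FN) = 54 / 76 = 0.7105
F1 = 2 * P * R / (P + R)
= 2 * 0.9 * 0.7105 / (0.9 + 0.7105)
= 1.2789 / 1.6105
= 0.7941
As percentage: 79.4%

79.4


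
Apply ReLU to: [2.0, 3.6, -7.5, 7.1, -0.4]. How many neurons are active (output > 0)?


ReLU(x) = max(0, x) for each element:
ReLU(2.0) = 2.0
ReLU(3.6) = 3.6
ReLU(-7.5) = 0
ReLU(7.1) = 7.1
ReLU(-0.4) = 0
Active neurons (>0): 3

3


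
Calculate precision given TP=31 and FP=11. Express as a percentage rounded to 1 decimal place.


Precision = TP / (TP + FP) * 100
= 31 / (31 + 11)
= 31 / 42
= 0.7381
= 73.8%

73.8


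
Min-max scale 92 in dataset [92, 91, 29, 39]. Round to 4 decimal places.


Min = 29, Max = 92
Range = 92 - 29 = 63
Scaled = (x - min) / (max - min)
= (92 - 29) / 63
= 63 / 63
= 1.0000

1.0000
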